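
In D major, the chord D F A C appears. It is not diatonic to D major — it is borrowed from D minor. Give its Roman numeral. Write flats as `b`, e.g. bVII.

D is scale degree 1 in D major. The diatonic chord on degree 1 would be D (I), but D–F–A–C is the minor-seventh chord from D minor. As a borrowed chord it is labeled i7.

i7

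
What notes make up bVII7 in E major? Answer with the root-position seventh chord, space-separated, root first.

D F# A C

The root of bVII7 is the lowered 7th degree: D# becomes D. Building the dominant-seventh chord from the parallel minor on D: D–F#–A–C.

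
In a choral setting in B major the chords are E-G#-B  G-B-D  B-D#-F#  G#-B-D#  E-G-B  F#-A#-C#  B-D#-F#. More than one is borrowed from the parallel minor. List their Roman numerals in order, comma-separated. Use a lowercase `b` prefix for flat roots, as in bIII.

bVI, iv

B major has the diatonic set B, C#m, D#m, E, F#, G#m, A#dim. E–G#–B = E, B–D#–F# = B, G#–B–D# = G#m and F#–A#–C# = F# all belong to that set. G–B–D is not: scale degree 6 in B major carries G#m (vi). In B minor the chord on that degree is G, so here it functions as bVI, borrowed from the parallel minor. E–G–B doesn't fit — on degree 4 B major would have E (IV). Em is the degree-4 chord of B minor, so it is the borrowed iv.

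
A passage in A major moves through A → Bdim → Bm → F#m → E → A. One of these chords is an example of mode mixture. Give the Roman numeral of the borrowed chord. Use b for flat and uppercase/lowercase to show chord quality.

ii°

The diatonic triads in A major are A, Bm, C#m, D, E, F#m, G#dim. A, Bm, F#m and E all belong to that set. Bdim (B–D–F) is not: scale degree 2 in A major carries Bm (ii). In A minor the chord on that degree is Bdim, so here it functions as ii°, borrowed from the parallel minor.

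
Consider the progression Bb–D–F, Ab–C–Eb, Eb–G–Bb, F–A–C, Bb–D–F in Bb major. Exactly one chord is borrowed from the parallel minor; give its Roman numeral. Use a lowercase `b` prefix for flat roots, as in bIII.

bVII

In Bb major the diatonic chords are Bb, Cm, Dm, Eb, F, Gm, Adim. Bb–D–F = Bb, Eb–G–Bb = Eb and F–A–C = F are all diatonic. But Ab–C–Eb is foreign: the diatonic vii° on degree 7 is Adim, whereas Ab comes from Bb minor. It is labeled bVII.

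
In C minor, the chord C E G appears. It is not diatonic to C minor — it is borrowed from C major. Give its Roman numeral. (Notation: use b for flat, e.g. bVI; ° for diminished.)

I

C is scale degree 1 in C minor. C–E–G is a major chord — the form found in C major, not the diatonic i (Cm). Borrowed into C minor it is written I.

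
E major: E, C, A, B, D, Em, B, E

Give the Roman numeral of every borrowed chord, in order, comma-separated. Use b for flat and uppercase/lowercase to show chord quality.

bVI, bVII, i

The diatonic triads in E major are E, F#m, G#m, A, B, C#m, D#dim. Of the given chords, E, A and B are diatonic. But C (C–E–G) is foreign: the diatonic vi on degree 6 is C#m, whereas C comes from E minor. It is labeled bVI. D (D–F#–A) is not: scale degree 7 in E major carries D#dim (vii°). In E minor the chord on that degree is D, so here it functions as bVII, borrowed from the parallel minor. Em (E–G–B) is not: scale degree 1 in E major carries E (I). In E minor the chord on that degree is Em, so here it functions as i, borrowed from the parallel minor.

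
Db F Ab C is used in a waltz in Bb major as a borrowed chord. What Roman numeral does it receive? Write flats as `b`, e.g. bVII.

Db is the lowered form of scale degree 3 in Bb major (the diatonic degree 3 is D). The diatonic chord on degree 3 would be Dm (iii), but Db–F–Ab–C is the major-seventh chord from Bb minor. As a borrowed chord it is labeled bIIImaj7.

bIIImaj7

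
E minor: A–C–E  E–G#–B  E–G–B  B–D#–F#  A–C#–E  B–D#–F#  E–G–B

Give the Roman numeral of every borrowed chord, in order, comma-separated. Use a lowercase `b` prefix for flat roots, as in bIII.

I, IV

E minor has the diatonic set Em, F#dim, G, Am, B, C, D (with V from harmonic minor). Of the given chords, A–C–E = Am, E–G–B = Em and B–D#–F# = B are diatonic. But E–G#–B is foreign: the diatonic i on degree 1 is Em, whereas E comes from E major. It is labeled I. A–C#–E is not: scale degree 4 in E minor carries Am (iv). In E major the chord on that degree is A, so here it functions as IV, borrowed from the parallel major.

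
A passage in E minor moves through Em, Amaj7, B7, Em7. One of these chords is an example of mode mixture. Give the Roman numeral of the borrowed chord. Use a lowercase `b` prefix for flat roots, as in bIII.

E minor has the diatonic set Em, F#dim, G, Am, B, C, D (with V from harmonic minor). Em, B7 and Em7 all belong to that set. Amaj7 (A–C#–E–G#) is not: scale degree 4 in E minor carries Am (iv). In E major the chord on that degree is Amaj7, so here it functions as IVmaj7, borrowed from the parallel major.

IVmaj7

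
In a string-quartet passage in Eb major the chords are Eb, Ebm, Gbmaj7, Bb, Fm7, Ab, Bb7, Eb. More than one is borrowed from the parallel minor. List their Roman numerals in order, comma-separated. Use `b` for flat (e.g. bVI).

i, bIIImaj7

Eb major has the diatonic set Eb, Fm, Gm, Ab, Bb, Cm, Ddim. Eb, Bb, Fm7, Ab and Bb7 all belong to that set. Ebm (Eb–Gb–Bb) doesn't fit — on degree 1 Eb major would have Eb (I). Ebm is the degree-1 chord of Eb minor, so it is the borrowed i. Gbmaj7 (Gb–Bb–Db–F) doesn't fit — on degree 3 Eb major would have Gm (iii). Gbmaj7 is the degree-3 chord of Eb minor, so it is the borrowed bIIImaj7.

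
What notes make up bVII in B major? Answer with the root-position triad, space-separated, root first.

The root of bVII is the lowered 7th degree: A# becomes A. Building the major chord from the parallel minor on A: A–C#–E.

A C# E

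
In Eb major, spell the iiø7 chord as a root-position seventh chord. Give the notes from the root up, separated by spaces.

iiø7 is built on scale degree 2, which is F in both Eb major and its parallel. Stacking thirds in Eb minor on F gives F–Ab–Cb–Eb.

F Ab Cb Eb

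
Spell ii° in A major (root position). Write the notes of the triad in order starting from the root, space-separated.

B D F

ii° is built on scale degree 2, which is B in both A major and its parallel. In A minor the chord on B is B–D–F.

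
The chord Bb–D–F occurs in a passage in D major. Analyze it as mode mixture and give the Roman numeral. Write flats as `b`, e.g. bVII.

In D major scale degree 6 is B; Bb is its lowered form, from D minor. Bb–D–F is a major chord — the form found in D minor, not the diatonic vi (Bm). Borrowed into D major it is written bVI.

bVI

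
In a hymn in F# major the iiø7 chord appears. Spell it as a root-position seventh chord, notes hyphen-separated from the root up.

G#-B-D-F#

The root, G#, is scale degree 2 — the same note in F# major and F# minor; only the chord quality changes. In F# minor the chord on G# is G#–B–D–F#.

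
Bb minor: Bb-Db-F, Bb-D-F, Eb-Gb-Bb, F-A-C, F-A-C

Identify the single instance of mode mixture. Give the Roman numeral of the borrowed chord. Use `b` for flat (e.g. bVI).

I

The diatonic triads in Bb minor (with V from harmonic minor) are Bbm, Cdim, Db, Ebm, F, Gb, Ab. Bb–Db–F = Bbm, Eb–Gb–Bb = Ebm and F–A–C = F all belong to that set. But Bb–D–F is foreign: the diatonic i on degree 1 is Bbm, whereas Bb comes from Bb major. It is labeled I.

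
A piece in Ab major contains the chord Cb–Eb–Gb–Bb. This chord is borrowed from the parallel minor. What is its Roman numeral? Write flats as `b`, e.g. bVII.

Cb is the lowered form of scale degree 3 in Ab major (the diatonic degree 3 is C). Diatonically Ab major has Cm (iii) on that degree; Cb–Eb–Gb–Bb is instead the major-seventh chord native to Ab minor, so it takes the label bIIImaj7.

bIIImaj7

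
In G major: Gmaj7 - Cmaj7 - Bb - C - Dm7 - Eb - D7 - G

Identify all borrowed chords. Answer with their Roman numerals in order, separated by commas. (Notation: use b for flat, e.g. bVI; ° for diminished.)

The diatonic triads in G major are G, Am, Bm, C, D, Em, F#dim. Gmaj7, Cmaj7, C, D7 and G all belong to that set. But Bb (Bb–D–F) is foreign: the diatonic iii on degree 3 is Bm, whereas Bb comes from G minor. It is labeled bIII. Dm7 (D–F–A–C) is not: scale degree 5 in G major carries D (V). In G minor the chord on that degree is Dm7, so here it functions as v7, borrowed from the parallel minor. Eb (Eb–G–Bb) doesn't fit — on degree 6 G major would have Em (vi). Eb is the degree-6 chord of G minor, so it is the borrowed bVI.

bIII, v7, bVI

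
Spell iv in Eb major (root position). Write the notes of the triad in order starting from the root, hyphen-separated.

The root, Ab, is scale degree 4 — the same note in Eb major and Eb minor; only the chord quality changes. Building the minor chord from the parallel minor on Ab: Ab–Cb–Eb.

Ab-Cb-Eb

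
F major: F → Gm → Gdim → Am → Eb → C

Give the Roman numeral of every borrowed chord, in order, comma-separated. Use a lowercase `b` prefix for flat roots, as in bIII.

ii°, bVII

F major has the diatonic set F, Gm, Am, Bb, C, Dm, Edim. F, Gm, Am and C all belong to that set. Gdim (G–Bb–Db) is not: scale degree 2 in F major carries Gm (ii). In F minor the chord on that degree is Gdim, so here it functions as ii°, borrowed from the parallel minor. But Eb (Eb–G–Bb) is foreign: the diatonic vii° on degree 7 is Edim, whereas Eb comes from F minor. It is labeled bVII.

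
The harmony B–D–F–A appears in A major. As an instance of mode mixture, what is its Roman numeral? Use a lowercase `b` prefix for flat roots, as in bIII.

iiø7

The root B is the diatonic 2nd degree of A major; the borrowing shows in the chord quality. Diatonically A major has Bm (ii) on that degree; B–D–F–A is instead the half-diminished-seventh chord native to A minor, so it takes the label iiø7.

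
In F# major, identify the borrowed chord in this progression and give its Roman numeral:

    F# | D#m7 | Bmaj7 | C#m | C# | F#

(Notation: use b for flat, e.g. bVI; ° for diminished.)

The diatonic triads in F# major are F#, G#m, A#m, B, C#, D#m, E#dim. F#, D#m7, Bmaj7 and C# are all diatonic. C#m (C#–E–G#) is not: scale degree 5 in F# major carries C# (V). In F# minor the chord on that degree is C#m, so here it functions as v, borrowed from the parallel minor.

v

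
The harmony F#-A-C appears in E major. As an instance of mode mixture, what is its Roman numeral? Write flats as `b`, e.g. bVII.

ii°

The root F# is the diatonic 2nd degree of E major; the borrowing shows in the chord quality. The diatonic chord on degree 2 would be F#m (ii), but F#–A–C is the diminished chord from E minor. As a borrowed chord it is labeled ii°.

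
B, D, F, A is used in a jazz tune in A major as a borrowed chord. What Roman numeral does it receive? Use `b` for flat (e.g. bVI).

iiø7

B is scale degree 2 in A major. Diatonically A major has Bm (ii) on that degree; B–D–F–A is instead the half-diminished-seventh chord native to A minor, so it takes the label iiø7.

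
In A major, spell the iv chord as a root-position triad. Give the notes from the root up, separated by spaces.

D F A

The root, D, is scale degree 4 — the same note in A major and A minor; only the chord quality changes. In A minor the chord on D is D–F–A.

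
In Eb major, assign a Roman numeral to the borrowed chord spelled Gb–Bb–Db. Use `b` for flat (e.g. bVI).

bIII

The root Gb is the lowered 3rd scale degree — diatonically Eb major has G there. Diatonically Eb major has Gm (iii) on that degree; Gb–Bb–Db is instead the major chord native to Eb minor, so it takes the label bIII.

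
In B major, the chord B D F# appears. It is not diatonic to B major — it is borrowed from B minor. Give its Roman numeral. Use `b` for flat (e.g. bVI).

B is scale degree 1 in B major. B–D–F# is a minor chord — the form found in B minor, not the diatonic I (B). Borrowed into B major it is written i.

i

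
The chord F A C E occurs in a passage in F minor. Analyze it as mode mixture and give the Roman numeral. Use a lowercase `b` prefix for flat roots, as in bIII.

Imaj7

F is scale degree 1 in F minor. The diatonic chord on degree 1 would be Fm (i), but F–A–C–E is the major-seventh chord from F major. As a borrowed chord it is labeled Imaj7.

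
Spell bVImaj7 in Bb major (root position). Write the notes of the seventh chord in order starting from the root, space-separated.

The root of bVImaj7 is the lowered 6th degree: G becomes Gb. Stacking thirds in Bb minor on Gb gives Gb–Bb–Db–F.

Gb Bb Db F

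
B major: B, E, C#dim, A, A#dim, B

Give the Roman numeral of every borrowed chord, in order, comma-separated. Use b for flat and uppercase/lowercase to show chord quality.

B major has the diatonic set B, C#m, D#m, E, F#, G#m, A#dim. B, E and A#dim all belong to that set. But C#dim (C#–E–G) is foreign: the diatonic ii on degree 2 is C#m, whereas C#dim comes from B minor. It is labeled ii°. A (A–C#–E) doesn't fit — on degree 7 B major would have A#dim (vii°). A is the degree-7 chord of B minor, so it is the borrowed bVII.

ii°, bVII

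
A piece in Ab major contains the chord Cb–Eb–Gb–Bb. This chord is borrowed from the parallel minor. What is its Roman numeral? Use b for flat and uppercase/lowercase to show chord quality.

bIIImaj7

The root Cb is the lowered 3rd scale degree — diatonically Ab major has C there. Diatonically Ab major has Cm (iii) on that degree; Cb–Eb–Gb–Bb is instead the major-seventh chord native to Ab minor, so it takes the label bIIImaj7.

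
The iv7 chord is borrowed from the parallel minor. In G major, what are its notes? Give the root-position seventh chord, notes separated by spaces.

C Eb G Bb

The root, C, is scale degree 4 — the same note in G major and G minor; only the chord quality changes. Stacking thirds in G minor on C gives C–Eb–G–Bb.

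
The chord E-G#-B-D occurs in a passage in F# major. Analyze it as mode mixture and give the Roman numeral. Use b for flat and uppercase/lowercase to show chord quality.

bVII7

E is the lowered form of scale degree 7 in F# major (the diatonic degree 7 is E#). Diatonically F# major has E#dim (vii°) on that degree; E–G#–B–D is instead the dominant-seventh chord native to F# minor, so it takes the label bVII7.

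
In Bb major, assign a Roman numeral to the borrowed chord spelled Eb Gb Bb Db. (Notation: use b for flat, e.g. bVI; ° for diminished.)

iv7

Eb is scale degree 4 in Bb major. Eb–Gb–Bb–Db is a minor-seventh chord — the form found in Bb minor, not the diatonic IV (Eb). Borrowed into Bb major it is written iv7.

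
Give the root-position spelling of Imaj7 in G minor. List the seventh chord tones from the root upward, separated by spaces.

G B D F#

The root, G, is scale degree 1 — the same note in G minor and G major; only the chord quality changes. In G major the chord on G is G–B–D–F#.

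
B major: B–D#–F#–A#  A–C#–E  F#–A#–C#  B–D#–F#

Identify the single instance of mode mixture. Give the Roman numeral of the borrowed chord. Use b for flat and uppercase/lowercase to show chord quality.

In B major the diatonic chords are B, C#m, D#m, E, F#, G#m, A#dim. B–D#–F#–A# = Bmaj7, F#–A#–C# = F# and B–D#–F# = B all belong to that set. But A–C#–E is foreign: the diatonic vii° on degree 7 is A#dim, whereas A comes from B minor. It is labeled bVII.

bVII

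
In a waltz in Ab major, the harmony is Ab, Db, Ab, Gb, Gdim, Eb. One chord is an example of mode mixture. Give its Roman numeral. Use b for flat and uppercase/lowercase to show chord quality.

bVII

The diatonic triads in Ab major are Ab, Bbm, Cm, Db, Eb, Fm, Gdim. Ab, Db, Gdim and Eb all belong to that set. Gb (Gb–Bb–Db) doesn't fit — on degree 7 Ab major would have Gdim (vii°). Gb is the degree-7 chord of Ab minor, so it is the borrowed bVII.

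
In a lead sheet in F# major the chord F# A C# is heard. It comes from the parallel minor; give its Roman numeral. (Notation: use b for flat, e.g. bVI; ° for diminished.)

i

The root F# is the diatonic 1st degree of F# major; the borrowing shows in the chord quality. Diatonically F# major has F# (I) on that degree; F#–A–C# is instead the minor chord native to F# minor, so it takes the label i.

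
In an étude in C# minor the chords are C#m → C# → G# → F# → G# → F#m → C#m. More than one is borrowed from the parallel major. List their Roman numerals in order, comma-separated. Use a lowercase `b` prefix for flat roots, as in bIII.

I, IV

C# minor has the diatonic set C#m, D#dim, E, F#m, G#, A, B (with V from harmonic minor). C#m, G# and F#m are all diatonic. C# (C#–E#–G#) is not: scale degree 1 in C# minor carries C#m (i). In C# major the chord on that degree is C#, so here it functions as I, borrowed from the parallel major. F# (F#–A#–C#) doesn't fit — on degree 4 C# minor would have F#m (iv). F# is the degree-4 chord of C# major, so it is the borrowed IV.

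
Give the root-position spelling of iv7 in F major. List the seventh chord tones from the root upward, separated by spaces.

Bb Db F Ab

The root, Bb, is scale degree 4 — the same note in F major and F minor; only the chord quality changes. Stacking thirds in F minor on Bb gives Bb–Db–F–Ab.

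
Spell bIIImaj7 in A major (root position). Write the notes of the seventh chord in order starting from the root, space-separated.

The root of bIIImaj7 is the lowered 3rd degree: C# becomes C. Stacking thirds in A minor on C gives C–E–G–B.

C E G B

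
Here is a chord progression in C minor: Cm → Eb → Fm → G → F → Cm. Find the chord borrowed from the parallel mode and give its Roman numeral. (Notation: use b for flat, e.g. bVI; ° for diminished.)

IV

In C minor (with V from harmonic minor) the diatonic chords are Cm, Ddim, Eb, Fm, G, Ab, Bb. Cm, Eb, Fm and G all belong to that set. F (F–A–C) is not: scale degree 4 in C minor carries Fm (iv). In C major the chord on that degree is F, so here it functions as IV, borrowed from the parallel major.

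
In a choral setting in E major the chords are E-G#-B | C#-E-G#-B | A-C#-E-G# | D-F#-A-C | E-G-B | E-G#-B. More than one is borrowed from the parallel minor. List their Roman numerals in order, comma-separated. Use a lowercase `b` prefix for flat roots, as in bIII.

bVII7, i

E major has the diatonic set E, F#m, G#m, A, B, C#m, D#dim. Of the given chords, E–G#–B = E, C#–E–G#–B = C#m7 and A–C#–E–G# = Amaj7 are diatonic. D–F#–A–C doesn't fit — on degree 7 E major would have D#dim (vii°). D7 is the degree-7 chord of E minor, so it is the borrowed bVII7. But E–G–B is foreign: the diatonic I on degree 1 is E, whereas Em comes from E minor. It is labeled i.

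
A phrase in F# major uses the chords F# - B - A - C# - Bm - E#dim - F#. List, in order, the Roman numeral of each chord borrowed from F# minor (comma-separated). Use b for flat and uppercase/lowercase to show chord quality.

bIII, iv

In F# major the diatonic chords are F#, G#m, A#m, B, C#, D#m, E#dim. F#, B, C# and E#dim all belong to that set. A (A–C#–E) doesn't fit — on degree 3 F# major would have A#m (iii). A is the degree-3 chord of F# minor, so it is the borrowed bIII. But Bm (B–D–F#) is foreign: the diatonic IV on degree 4 is B, whereas Bm comes from F# minor. It is labeled iv.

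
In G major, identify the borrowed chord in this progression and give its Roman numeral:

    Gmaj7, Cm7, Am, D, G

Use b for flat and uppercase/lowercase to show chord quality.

iv7

The diatonic triads in G major are G, Am, Bm, C, D, Em, F#dim. Of the given chords, Gmaj7, Am, D and G are diatonic. But Cm7 (C–Eb–G–Bb) is foreign: the diatonic IV on degree 4 is C, whereas Cm7 comes from G minor. It is labeled iv7.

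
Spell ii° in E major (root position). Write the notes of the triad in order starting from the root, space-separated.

F# A C

ii° is built on scale degree 2, which is F# in both E major and its parallel. Stacking thirds in E minor on F# gives F#–A–C.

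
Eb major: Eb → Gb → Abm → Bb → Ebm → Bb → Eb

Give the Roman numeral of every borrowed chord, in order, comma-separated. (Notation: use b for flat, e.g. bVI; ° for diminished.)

bIII, iv, i

The diatonic triads in Eb major are Eb, Fm, Gm, Ab, Bb, Cm, Ddim. Eb and Bb both belong to that set. Gb (Gb–Bb–Db) is not: scale degree 3 in Eb major carries Gm (iii). In Eb minor the chord on that degree is Gb, so here it functions as bIII, borrowed from the parallel minor. Abm (Ab–Cb–Eb) doesn't fit — on degree 4 Eb major would have Ab (IV). Abm is the degree-4 chord of Eb minor, so it is the borrowed iv. But Ebm (Eb–Gb–Bb) is foreign: the diatonic I on degree 1 is Eb, whereas Ebm comes from Eb minor. It is labeled i.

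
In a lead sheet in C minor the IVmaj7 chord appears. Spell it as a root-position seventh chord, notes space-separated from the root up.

F A C E

IVmaj7 is built on scale degree 4, which is F in both C minor and its parallel. Stacking thirds in C major on F gives F–A–C–E.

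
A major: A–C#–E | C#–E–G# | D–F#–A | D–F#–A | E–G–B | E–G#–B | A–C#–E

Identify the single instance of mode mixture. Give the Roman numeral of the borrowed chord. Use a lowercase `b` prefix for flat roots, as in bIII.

v

In A major the diatonic chords are A, Bm, C#m, D, E, F#m, G#dim. Of the given chords, A–C#–E = A, C#–E–G# = C#m, D–F#–A = D and E–G#–B = E are diatonic. E–G–B is not: scale degree 5 in A major carries E (V). In A minor the chord on that degree is Em, so here it functions as v, borrowed from the parallel minor.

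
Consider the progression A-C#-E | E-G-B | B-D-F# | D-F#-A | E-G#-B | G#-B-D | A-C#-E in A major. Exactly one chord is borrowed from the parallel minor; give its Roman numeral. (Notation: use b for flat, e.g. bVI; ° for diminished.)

v

A major has the diatonic set A, Bm, C#m, D, E, F#m, G#dim. Of the given chords, A–C#–E = A, B–D–F# = Bm, D–F#–A = D, E–G#–B = E and G#–B–D = G#dim are diatonic. But E–G–B is foreign: the diatonic V on degree 5 is E, whereas Em comes from A minor. It is labeled v.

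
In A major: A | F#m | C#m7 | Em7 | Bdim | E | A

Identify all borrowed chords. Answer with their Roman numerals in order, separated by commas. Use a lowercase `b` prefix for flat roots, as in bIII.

v7, ii°

In A major the diatonic chords are A, Bm, C#m, D, E, F#m, G#dim. A, F#m, C#m7 and E all belong to that set. Em7 (E–G–B–D) doesn't fit — on degree 5 A major would have E (V). Em7 is the degree-5 chord of A minor, so it is the borrowed v7. Bdim (B–D–F) doesn't fit — on degree 2 A major would have Bm (ii). Bdim is the degree-2 chord of A minor, so it is the borrowed ii°.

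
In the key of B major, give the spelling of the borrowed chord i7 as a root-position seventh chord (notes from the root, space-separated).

B D F# A

i7 is built on scale degree 1, which is B in both B major and its parallel. Building the minor-seventh chord from the parallel minor on B: B–D–F#–A.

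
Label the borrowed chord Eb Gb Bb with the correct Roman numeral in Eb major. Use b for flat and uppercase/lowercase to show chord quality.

The root Eb is the diatonic 1st degree of Eb major; the borrowing shows in the chord quality. Eb–Gb–Bb is a minor chord — the form found in Eb minor, not the diatonic I (Eb). Borrowed into Eb major it is written i.

i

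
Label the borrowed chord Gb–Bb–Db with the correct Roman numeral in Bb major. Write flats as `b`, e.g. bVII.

bVI

The root Gb is the lowered 6th scale degree — diatonically Bb major has G there. The diatonic chord on degree 6 would be Gm (vi), but Gb–Bb–Db is the major chord from Bb minor. As a borrowed chord it is labeled bVI.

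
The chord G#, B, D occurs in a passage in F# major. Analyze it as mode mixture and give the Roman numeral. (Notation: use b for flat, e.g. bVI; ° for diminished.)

G# is scale degree 2 in F# major. G#–B–D is a diminished chord — the form found in F# minor, not the diatonic ii (G#m). Borrowed into F# major it is written ii°.

ii°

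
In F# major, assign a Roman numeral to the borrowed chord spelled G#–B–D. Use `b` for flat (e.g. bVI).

ii°

G# is scale degree 2 in F# major. Diatonically F# major has G#m (ii) on that degree; G#–B–D is instead the diminished chord native to F# minor, so it takes the label ii°.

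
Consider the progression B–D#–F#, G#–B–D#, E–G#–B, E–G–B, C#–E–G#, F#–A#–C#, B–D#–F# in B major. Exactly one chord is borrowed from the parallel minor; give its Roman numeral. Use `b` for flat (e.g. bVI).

In B major the diatonic chords are B, C#m, D#m, E, F#, G#m, A#dim. Of the given chords, B–D#–F# = B, G#–B–D# = G#m, E–G#–B = E, C#–E–G# = C#m and F#–A#–C# = F# are diatonic. But E–G–B is foreign: the diatonic IV on degree 4 is E, whereas Em comes from B minor. It is labeled iv.

iv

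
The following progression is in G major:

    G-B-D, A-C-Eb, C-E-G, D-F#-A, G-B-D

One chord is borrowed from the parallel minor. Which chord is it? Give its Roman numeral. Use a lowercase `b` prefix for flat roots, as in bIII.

ii°

The diatonic triads in G major are G, Am, Bm, C, D, Em, F#dim. G–B–D = G, C–E–G = C and D–F#–A = D are all diatonic. But A–C–Eb is foreign: the diatonic ii on degree 2 is Am, whereas Adim comes from G minor. It is labeled ii°.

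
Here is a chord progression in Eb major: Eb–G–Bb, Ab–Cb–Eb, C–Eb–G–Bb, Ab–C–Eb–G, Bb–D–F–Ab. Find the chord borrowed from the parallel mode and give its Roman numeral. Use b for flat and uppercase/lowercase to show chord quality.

iv

In Eb major the diatonic chords are Eb, Fm, Gm, Ab, Bb, Cm, Ddim. Of the given chords, Eb–G–Bb = Eb, C–Eb–G–Bb = Cm7, Ab–C–Eb–G = Abmaj7 and Bb–D–F–Ab = Bb7 are diatonic. Ab–Cb–Eb is not: scale degree 4 in Eb major carries Ab (IV). In Eb minor the chord on that degree is Abm, so here it functions as iv, borrowed from the parallel minor.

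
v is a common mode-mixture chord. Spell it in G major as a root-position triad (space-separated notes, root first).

D F A

The root, D, is scale degree 5 — the same note in G major and G minor; only the chord quality changes. Building the minor chord from the parallel minor on D: D–F–A.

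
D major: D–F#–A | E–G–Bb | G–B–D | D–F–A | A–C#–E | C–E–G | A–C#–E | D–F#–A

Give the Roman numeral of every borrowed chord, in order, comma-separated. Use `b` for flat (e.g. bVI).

In D major the diatonic chords are D, Em, F#m, G, A, Bm, C#dim. D–F#–A = D, G–B–D = G and A–C#–E = A are all diatonic. E–G–Bb is not: scale degree 2 in D major carries Em (ii). In D minor the chord on that degree is Edim, so here it functions as ii°, borrowed from the parallel minor. But D–F–A is foreign: the diatonic I on degree 1 is D, whereas Dm comes from D minor. It is labeled i. C–E–G doesn't fit — on degree 7 D major would have C#dim (vii°). C is the degree-7 chord of D minor, so it is the borrowed bVII.

ii°, i, bVII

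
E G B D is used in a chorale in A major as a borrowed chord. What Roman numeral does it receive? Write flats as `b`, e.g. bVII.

v7

E is scale degree 5 in A major. Diatonically A major has E (V) on that degree; E–G–B–D is instead the minor-seventh chord native to A minor, so it takes the label v7.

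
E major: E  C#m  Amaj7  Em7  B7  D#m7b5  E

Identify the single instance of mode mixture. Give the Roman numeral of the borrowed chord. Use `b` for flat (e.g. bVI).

i7

The diatonic triads in E major are E, F#m, G#m, A, B, C#m, D#dim. E, C#m, Amaj7, B7 and D#m7b5 all belong to that set. Em7 (E–G–B–D) is not: scale degree 1 in E major carries E (I). In E minor the chord on that degree is Em7, so here it functions as i7, borrowed from the parallel minor.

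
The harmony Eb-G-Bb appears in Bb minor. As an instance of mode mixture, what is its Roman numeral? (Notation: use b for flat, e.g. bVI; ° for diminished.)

The root Eb is the diatonic 4th degree of Bb minor; the borrowing shows in the chord quality. Diatonically Bb minor has Ebm (iv) on that degree; Eb–G–Bb is instead the major chord native to Bb major, so it takes the label IV.

IV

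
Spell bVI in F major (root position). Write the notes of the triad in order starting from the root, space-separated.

Db F Ab

bVI is built on the lowered scale degree 6. In F major degree 6 is D; lowered it becomes Db. In F minor the chord on Db is Db–F–Ab.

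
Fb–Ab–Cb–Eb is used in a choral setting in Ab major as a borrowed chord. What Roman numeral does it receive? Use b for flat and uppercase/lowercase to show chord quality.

Fb is the lowered form of scale degree 6 in Ab major (the diatonic degree 6 is F). The diatonic chord on degree 6 would be Fm (vi), but Fb–Ab–Cb–Eb is the major-seventh chord from Ab minor. As a borrowed chord it is labeled bVImaj7.

bVImaj7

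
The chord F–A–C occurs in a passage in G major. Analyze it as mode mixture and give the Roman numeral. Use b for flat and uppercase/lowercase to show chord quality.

bVII

F is the lowered form of scale degree 7 in G major (the diatonic degree 7 is F#). The diatonic chord on degree 7 would be F#dim (vii°), but F–A–C is the major chord from G minor. As a borrowed chord it is labeled bVII.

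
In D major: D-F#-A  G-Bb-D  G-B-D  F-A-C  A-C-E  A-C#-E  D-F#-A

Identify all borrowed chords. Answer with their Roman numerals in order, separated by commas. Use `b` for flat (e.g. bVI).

D major has the diatonic set D, Em, F#m, G, A, Bm, C#dim. D–F#–A = D, G–B–D = G and A–C#–E = A are all diatonic. G–Bb–D doesn't fit — on degree 4 D major would have G (IV). Gm is the degree-4 chord of D minor, so it is the borrowed iv. F–A–C is not: scale degree 3 in D major carries F#m (iii). In D minor the chord on that degree is F, so here it functions as bIII, borrowed from the parallel minor. But A–C–E is foreign: the diatonic V on degree 5 is A, whereas Am comes from D minor. It is labeled v.

iv, bIII, v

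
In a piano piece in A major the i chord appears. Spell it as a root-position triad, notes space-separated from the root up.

i is built on scale degree 1, which is A in both A major and its parallel. Stacking thirds in A minor on A gives A–C–E.

A C E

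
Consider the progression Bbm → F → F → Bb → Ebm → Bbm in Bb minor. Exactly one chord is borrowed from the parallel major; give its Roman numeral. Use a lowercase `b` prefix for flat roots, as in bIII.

In Bb minor (with V from harmonic minor) the diatonic chords are Bbm, Cdim, Db, Ebm, F, Gb, Ab. Of the given chords, Bbm, F and Ebm are diatonic. Bb (Bb–D–F) doesn't fit — on degree 1 Bb minor would have Bbm (i). Bb is the degree-1 chord of Bb major, so it is the borrowed I.

I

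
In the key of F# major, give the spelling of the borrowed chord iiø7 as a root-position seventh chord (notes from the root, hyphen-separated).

G#-B-D-F#

iiø7 is built on scale degree 2, which is G# in both F# major and its parallel. In F# minor the chord on G# is G#–B–D–F#.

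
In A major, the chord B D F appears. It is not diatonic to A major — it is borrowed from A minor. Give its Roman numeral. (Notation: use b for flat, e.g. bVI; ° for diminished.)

ii°

The root B is the diatonic 2nd degree of A major; the borrowing shows in the chord quality. B–D–F is a diminished chord — the form found in A minor, not the diatonic ii (Bm). Borrowed into A major it is written ii°.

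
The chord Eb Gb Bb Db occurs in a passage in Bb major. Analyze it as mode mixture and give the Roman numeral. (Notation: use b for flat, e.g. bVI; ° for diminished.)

Eb is scale degree 4 in Bb major. Eb–Gb–Bb–Db is a minor-seventh chord — the form found in Bb minor, not the diatonic IV (Eb). Borrowed into Bb major it is written iv7.

iv7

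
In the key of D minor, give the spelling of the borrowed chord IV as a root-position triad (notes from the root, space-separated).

G B D

IV is built on scale degree 4, which is G in both D minor and its parallel. Stacking thirds in D major on G gives G–B–D.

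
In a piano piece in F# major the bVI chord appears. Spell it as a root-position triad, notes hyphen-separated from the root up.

Scale degree 6 in F# major is D#. bVI uses the lowered form, D, taken from F# minor. Building the major chord from the parallel minor on D: D–F#–A.

D-F#-A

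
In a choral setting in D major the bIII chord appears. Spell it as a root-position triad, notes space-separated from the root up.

The root of bIII is the lowered 3rd degree: F# becomes F. In D minor the chord on F is F–A–C.

F A C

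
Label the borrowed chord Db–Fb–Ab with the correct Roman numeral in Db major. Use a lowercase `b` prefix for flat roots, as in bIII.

The root Db is the diatonic 1st degree of Db major; the borrowing shows in the chord quality. Db–Fb–Ab is a minor chord — the form found in Db minor, not the diatonic I (Db). Borrowed into Db major it is written i.

i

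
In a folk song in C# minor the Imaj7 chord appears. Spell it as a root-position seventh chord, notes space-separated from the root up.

C# E# G# B#

The root, C#, is scale degree 1 — the same note in C# minor and C# major; only the chord quality changes. Building the major-seventh chord from the parallel major on C#: C#–E#–G#–B#.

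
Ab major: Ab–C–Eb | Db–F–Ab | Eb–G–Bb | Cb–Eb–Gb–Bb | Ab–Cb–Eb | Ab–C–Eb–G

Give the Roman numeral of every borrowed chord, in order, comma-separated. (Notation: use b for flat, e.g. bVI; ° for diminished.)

The diatonic triads in Ab major are Ab, Bbm, Cm, Db, Eb, Fm, Gdim. Ab–C–Eb = Ab, Db–F–Ab = Db, Eb–G–Bb = Eb and Ab–C–Eb–G = Abmaj7 are all diatonic. Cb–Eb–Gb–Bb doesn't fit — on degree 3 Ab major would have Cm (iii). Cbmaj7 is the degree-3 chord of Ab minor, so it is the borrowed bIIImaj7. But Ab–Cb–Eb is foreign: the diatonic I on degree 1 is Ab, whereas Abm comes from Ab minor. It is labeled i.

bIIImaj7, i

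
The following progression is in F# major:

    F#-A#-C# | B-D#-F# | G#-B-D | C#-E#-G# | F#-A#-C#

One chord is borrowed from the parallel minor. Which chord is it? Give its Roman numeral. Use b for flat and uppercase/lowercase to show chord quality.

F# major has the diatonic set F#, G#m, A#m, B, C#, D#m, E#dim. F#–A#–C# = F#, B–D#–F# = B and C#–E#–G# = C# are all diatonic. G#–B–D doesn't fit — on degree 2 F# major would have G#m (ii). G#dim is the degree-2 chord of F# minor, so it is the borrowed ii°.

ii°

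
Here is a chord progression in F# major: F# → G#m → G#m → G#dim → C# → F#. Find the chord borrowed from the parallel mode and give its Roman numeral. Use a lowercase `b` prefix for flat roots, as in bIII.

ii°

The diatonic triads in F# major are F#, G#m, A#m, B, C#, D#m, E#dim. F#, G#m and C# are all diatonic. G#dim (G#–B–D) is not: scale degree 2 in F# major carries G#m (ii). In F# minor the chord on that degree is G#dim, so here it functions as ii°, borrowed from the parallel minor.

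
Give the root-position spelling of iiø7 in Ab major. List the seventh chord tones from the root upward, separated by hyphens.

Bb-Db-Fb-Ab

iiø7 is built on scale degree 2, which is Bb in both Ab major and its parallel. Stacking thirds in Ab minor on Bb gives Bb–Db–Fb–Ab.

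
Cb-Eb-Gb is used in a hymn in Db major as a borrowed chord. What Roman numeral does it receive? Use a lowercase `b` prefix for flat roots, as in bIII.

bVII

The root Cb is the lowered 7th scale degree — diatonically Db major has C there. The diatonic chord on degree 7 would be Cdim (vii°), but Cb–Eb–Gb is the major chord from Db minor. As a borrowed chord it is labeled bVII.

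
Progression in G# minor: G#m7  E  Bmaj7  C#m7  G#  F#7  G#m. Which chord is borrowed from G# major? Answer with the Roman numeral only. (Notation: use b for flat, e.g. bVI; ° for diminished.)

I

In G# minor (with V from harmonic minor) the diatonic chords are G#m, A#dim, B, C#m, D#, E, F#. G#m7, E, Bmaj7, C#m7, F#7 and G#m are all diatonic. G# (G#–B#–D#) is not: scale degree 1 in G# minor carries G#m (i). In G# major the chord on that degree is G#, so here it functions as I, borrowed from the parallel major.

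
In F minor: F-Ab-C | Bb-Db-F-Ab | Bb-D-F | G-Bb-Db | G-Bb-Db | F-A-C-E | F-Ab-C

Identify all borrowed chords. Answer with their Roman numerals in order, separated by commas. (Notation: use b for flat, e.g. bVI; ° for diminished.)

The diatonic triads in F minor (with V from harmonic minor) are Fm, Gdim, Ab, Bbm, C, Db, Eb. F–Ab–C = Fm, Bb–Db–F–Ab = Bbm7 and G–Bb–Db = Gdim all belong to that set. But Bb–D–F is foreign: the diatonic iv on degree 4 is Bbm, whereas Bb comes from F major. It is labeled IV. F–A–C–E doesn't fit — on degree 1 F minor would have Fm (i). Fmaj7 is the degree-1 chord of F major, so it is the borrowed Imaj7.

IV, Imaj7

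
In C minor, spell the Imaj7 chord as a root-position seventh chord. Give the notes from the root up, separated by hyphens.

C-E-G-B

The root, C, is scale degree 1 — the same note in C minor and C major; only the chord quality changes. Building the major-seventh chord from the parallel major on C: C–E–G–B.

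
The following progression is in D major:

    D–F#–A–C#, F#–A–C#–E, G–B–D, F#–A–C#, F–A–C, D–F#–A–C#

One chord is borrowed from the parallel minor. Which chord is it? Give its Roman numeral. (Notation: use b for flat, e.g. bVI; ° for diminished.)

bIII

In D major the diatonic chords are D, Em, F#m, G, A, Bm, C#dim. D–F#–A–C# = Dmaj7, F#–A–C#–E = F#m7, G–B–D = G and F#–A–C# = F#m all belong to that set. F–A–C is not: scale degree 3 in D major carries F#m (iii). In D minor the chord on that degree is F, so here it functions as bIII, borrowed from the parallel minor.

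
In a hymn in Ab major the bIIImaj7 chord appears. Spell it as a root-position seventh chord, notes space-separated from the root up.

Cb Eb Gb Bb

bIIImaj7 is built on the lowered scale degree 3. In Ab major degree 3 is C; lowered it becomes Cb. In Ab minor the chord on Cb is Cb–Eb–Gb–Bb.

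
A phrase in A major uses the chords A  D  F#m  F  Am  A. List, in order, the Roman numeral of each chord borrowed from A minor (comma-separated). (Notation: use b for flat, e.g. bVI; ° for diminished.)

bVI, i

A major has the diatonic set A, Bm, C#m, D, E, F#m, G#dim. A, D and F#m all belong to that set. F (F–A–C) doesn't fit — on degree 6 A major would have F#m (vi). F is the degree-6 chord of A minor, so it is the borrowed bVI. Am (A–C–E) doesn't fit — on degree 1 A major would have A (I). Am is the degree-1 chord of A minor, so it is the borrowed i.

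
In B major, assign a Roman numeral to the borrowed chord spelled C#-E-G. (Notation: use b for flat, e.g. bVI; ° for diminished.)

ii°

C# is scale degree 2 in B major. C#–E–G is a diminished chord — the form found in B minor, not the diatonic ii (C#m). Borrowed into B major it is written ii°.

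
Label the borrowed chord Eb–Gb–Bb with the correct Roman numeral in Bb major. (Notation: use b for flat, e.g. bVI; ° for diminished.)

The root Eb is the diatonic 4th degree of Bb major; the borrowing shows in the chord quality. Eb–Gb–Bb is a minor chord — the form found in Bb minor, not the diatonic IV (Eb). Borrowed into Bb major it is written iv.

iv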